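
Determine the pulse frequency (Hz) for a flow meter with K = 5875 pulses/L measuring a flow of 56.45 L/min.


Frequency = K * Q / 60 (converting L/min to L/s).
f = 5875 * 56.45 / 60
f = 331643.75 / 60
f = 5527.4 Hz

5527.4 Hz


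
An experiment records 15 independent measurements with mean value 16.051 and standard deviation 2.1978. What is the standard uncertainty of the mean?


The standard uncertainty for Type A evaluation is u = s / sqrt(n).
u = 2.1978 / sqrt(15)
u = 2.1978 / 3.873
u = 0.5675

0.5675


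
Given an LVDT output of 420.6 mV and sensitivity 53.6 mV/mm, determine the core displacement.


Displacement = Vout / sensitivity.
d = 420.6 / 53.6
d = 7.847 mm

7.847 mm


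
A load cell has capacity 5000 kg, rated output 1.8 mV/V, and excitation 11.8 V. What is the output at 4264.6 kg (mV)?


Vout = rated_output * Vex * (load / capacity).
Vout = 1.8 * 11.8 * (4264.6 / 5000)
Vout = 1.8 * 11.8 * 0.85292
Vout = 18.116 mV

18.116 mV


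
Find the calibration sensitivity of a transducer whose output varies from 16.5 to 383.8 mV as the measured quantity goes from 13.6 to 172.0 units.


Sensitivity = (y2 - y1) / (x2 - x1).
S = (383.8 - 16.5) / (172.0 - 13.6)
S = 367.3 / 158.4
S = 2.3188 mV/unit

2.3188 mV/unit


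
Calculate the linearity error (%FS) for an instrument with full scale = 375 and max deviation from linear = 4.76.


Linearity error = (max deviation / full scale) * 100%.
Linearity = (4.76 / 375) * 100
Linearity = 1.269 %FS

1.269 %FS


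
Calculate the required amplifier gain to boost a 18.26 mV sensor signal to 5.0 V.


Gain = Vout / Vin (converting to same units).
G = 5.0 V / 18.26 mV
G = 5000.0 mV / 18.26 mV
G = 273.82

273.82


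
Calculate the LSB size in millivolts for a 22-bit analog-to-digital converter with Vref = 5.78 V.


The resolution (LSB) of an ADC is Vref / 2^n.
LSB = 5.78 / 2^22
LSB = 5.78 / 4194304
LSB = 1.38e-06 V = 0.00137806 mV

0.00137806 mV


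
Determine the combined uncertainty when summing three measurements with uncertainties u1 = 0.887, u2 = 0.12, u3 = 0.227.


For a sum of independent quantities, uc = sqrt(u1^2 + u2^2 + u3^2).
uc = sqrt(0.887^2 + 0.12^2 + 0.227^2)
uc = sqrt(0.786769 + 0.0144 + 0.051529)
uc = 0.9234

0.9234


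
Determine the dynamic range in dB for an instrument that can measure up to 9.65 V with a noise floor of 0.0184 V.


Dynamic range = 20 * log10(Vmax / Vnoise).
DR = 20 * log10(9.65 / 0.0184)
DR = 20 * log10(524.46)
DR = 54.39 dB

54.39 dB


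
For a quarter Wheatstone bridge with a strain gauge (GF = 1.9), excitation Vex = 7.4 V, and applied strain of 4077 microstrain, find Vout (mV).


Quarter bridge output: Vout = (GF * epsilon * Vex) / 4.
Vout = (1.9 * 4077e-6 * 7.4) / 4
Vout = 0.05732262 / 4 V
Vout = 0.01433065 V = 14.3307 mV

14.3307 mV


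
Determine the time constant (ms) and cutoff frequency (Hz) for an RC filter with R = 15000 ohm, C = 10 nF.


Time constant: tau = R * C.
tau = 15000 * 1.00e-08 = 0.00015 s
tau = 0.15 ms
Cutoff frequency: fc = 1 / (2*pi*R*C).
fc = 1 / (2*pi*0.00015) = 1061.03 Hz

tau = 0.15 ms, fc = 1061.03 Hz


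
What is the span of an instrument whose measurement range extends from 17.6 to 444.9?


Span = upper range - lower range.
Span = 444.9 - (17.6)
Span = 427.3

427.3


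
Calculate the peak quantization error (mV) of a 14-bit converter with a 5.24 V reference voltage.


The maximum quantization error is +/- LSB/2.
LSB = Vref / 2^n = 5.24 / 16384 = 0.00031982 V
Max error = LSB / 2 = 0.00031982 / 2 = 0.00015991 V
Max error = 0.1599 mV

0.1599 mV


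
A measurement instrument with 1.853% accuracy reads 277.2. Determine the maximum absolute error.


Absolute error = (accuracy% / 100) * reading.
Error = (1.853 / 100) * 277.2
Error = 0.01853 * 277.2
Error = 5.1365

5.1365


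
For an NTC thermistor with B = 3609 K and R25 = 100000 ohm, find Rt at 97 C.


NTC thermistor equation: Rt = R25 * exp(B * (1/T - 1/T25)).
T in Kelvin: 370.15 K, T25 = 298.15 K
1/T - 1/T25 = 1/370.15 - 1/298.15 = -0.00065241
B * (1/T - 1/T25) = 3609 * -0.00065241 = -2.3545
Rt = 100000 * exp(-2.3545) = 9493.7 ohm

9493.7 ohm


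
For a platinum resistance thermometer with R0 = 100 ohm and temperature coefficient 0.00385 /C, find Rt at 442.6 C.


The RTD equation: Rt = R0 * (1 + alpha * T).
Rt = 100 * (1 + 0.00385 * 442.6)
Rt = 100 * (1 + 1.70401)
Rt = 100 * 2.70401
Rt = 270.401 ohm

270.401 ohm


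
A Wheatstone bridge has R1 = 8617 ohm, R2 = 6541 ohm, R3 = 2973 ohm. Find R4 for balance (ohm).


At balance: R1*R4 = R2*R3, so R4 = R2*R3/R1.
R4 = 6541 * 2973 / 8617
R4 = 19446393 / 8617
R4 = 2256.75 ohm

2256.75 ohm


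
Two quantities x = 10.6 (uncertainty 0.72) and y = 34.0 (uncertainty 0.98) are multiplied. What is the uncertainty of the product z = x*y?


For a product z = x*y, the relative uncertainty is:
uz/z = sqrt((ux/x)^2 + (uy/y)^2)
Relative uncertainties: ux/x = 0.72/10.6 = 0.067925
uy/y = 0.98/34.0 = 0.028824
z = 10.6 * 34.0 = 360.4
uz = 360.4 * sqrt(0.067925^2 + 0.028824^2) = 26.593

26.593


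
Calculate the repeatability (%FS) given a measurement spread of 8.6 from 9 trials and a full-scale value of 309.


Repeatability = (spread / full scale) * 100%.
R = (8.6 / 309) * 100
R = 2.783 %FS

2.783 %FS


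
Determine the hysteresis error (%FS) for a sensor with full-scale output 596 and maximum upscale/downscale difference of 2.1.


Hysteresis = (max difference / full scale) * 100%.
H = (2.1 / 596) * 100
H = 0.352 %FS

0.352 %FS


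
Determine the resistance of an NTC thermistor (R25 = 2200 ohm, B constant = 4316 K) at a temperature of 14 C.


NTC thermistor equation: Rt = R25 * exp(B * (1/T - 1/T25)).
T in Kelvin: 287.15 K, T25 = 298.15 K
1/T - 1/T25 = 1/287.15 - 1/298.15 = 0.00012848
B * (1/T - 1/T25) = 4316 * 0.00012848 = 0.5545
Rt = 2200 * exp(0.5545) = 3830.5 ohm

3830.5 ohm


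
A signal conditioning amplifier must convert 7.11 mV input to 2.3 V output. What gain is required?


Gain = Vout / Vin (converting to same units).
G = 2.3 V / 7.11 mV
G = 2300.0 mV / 7.11 mV
G = 323.49

323.49


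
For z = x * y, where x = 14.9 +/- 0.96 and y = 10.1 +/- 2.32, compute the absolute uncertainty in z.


For a product z = x*y, the relative uncertainty is:
uz/z = sqrt((ux/x)^2 + (uy/y)^2)
Relative uncertainties: ux/x = 0.96/14.9 = 0.06443
uy/y = 2.32/10.1 = 0.229703
z = 14.9 * 10.1 = 150.5
uz = 150.5 * sqrt(0.06443^2 + 0.229703^2) = 35.902

35.902


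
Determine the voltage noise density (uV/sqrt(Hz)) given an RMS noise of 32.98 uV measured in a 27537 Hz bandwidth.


Noise spectral density = Vrms / sqrt(BW).
NSD = 32.98 / sqrt(27537)
NSD = 32.98 / 165.9428
NSD = 0.1987 uV/sqrt(Hz)

0.1987 uV/sqrt(Hz)


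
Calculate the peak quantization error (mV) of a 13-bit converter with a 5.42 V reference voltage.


The maximum quantization error is +/- LSB/2.
LSB = Vref / 2^n = 5.42 / 8192 = 0.00066162 V
Max error = LSB / 2 = 0.00066162 / 2 = 0.00033081 V
Max error = 0.3308 mV

0.3308 mV


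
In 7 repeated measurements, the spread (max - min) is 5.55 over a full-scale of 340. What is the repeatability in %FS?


Repeatability = (spread / full scale) * 100%.
R = (5.55 / 340) * 100
R = 1.632 %FS

1.632 %FS


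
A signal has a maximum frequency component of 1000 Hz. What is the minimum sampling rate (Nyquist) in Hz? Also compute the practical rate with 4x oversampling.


By Nyquist theorem, fs_min = 2 * fmax.
fs_min = 2 * 1000 = 2000 Hz
Practical rate = 4 * fs_min = 4 * 2000 = 8000 Hz

fs_min = 2000 Hz, fs_practical = 8000 Hz


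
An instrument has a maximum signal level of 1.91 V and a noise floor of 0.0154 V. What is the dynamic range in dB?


Dynamic range = 20 * log10(Vmax / Vnoise).
DR = 20 * log10(1.91 / 0.0154)
DR = 20 * log10(124.03)
DR = 41.87 dB

41.87 dB


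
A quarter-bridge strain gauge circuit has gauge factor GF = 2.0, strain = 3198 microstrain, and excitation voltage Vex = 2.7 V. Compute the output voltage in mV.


Quarter bridge output: Vout = (GF * epsilon * Vex) / 4.
Vout = (2.0 * 3198e-6 * 2.7) / 4
Vout = 0.0172692 / 4 V
Vout = 0.0043173 V = 4.3173 mV

4.3173 mV


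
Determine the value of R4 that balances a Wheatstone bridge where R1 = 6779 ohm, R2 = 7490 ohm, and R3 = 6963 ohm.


At balance: R1*R4 = R2*R3, so R4 = R2*R3/R1.
R4 = 7490 * 6963 / 6779
R4 = 52152870 / 6779
R4 = 7693.3 ohm

7693.3 ohm


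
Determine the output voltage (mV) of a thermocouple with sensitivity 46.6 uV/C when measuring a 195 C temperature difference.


The thermocouple output V = sensitivity * dT.
V = 46.6 uV/C * 195 C
V = 9087.0 uV
V = 9.087 mV

9.087 mV


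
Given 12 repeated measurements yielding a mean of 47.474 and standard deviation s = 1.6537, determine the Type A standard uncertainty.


The standard uncertainty for Type A evaluation is u = s / sqrt(n).
u = 1.6537 / sqrt(12)
u = 1.6537 / 3.4641
u = 0.4774

0.4774


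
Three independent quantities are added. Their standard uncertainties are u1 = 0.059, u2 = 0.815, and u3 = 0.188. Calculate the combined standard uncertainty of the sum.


For a sum of independent quantities, uc = sqrt(u1^2 + u2^2 + u3^2).
uc = sqrt(0.059^2 + 0.815^2 + 0.188^2)
uc = sqrt(0.003481 + 0.664225 + 0.035344)
uc = 0.8385

0.8385


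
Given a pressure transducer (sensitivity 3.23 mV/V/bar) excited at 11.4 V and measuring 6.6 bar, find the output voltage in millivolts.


Output = sensitivity * Vex * P.
Vout = 3.23 * 11.4 * 6.6
Vout = 36.822 * 6.6
Vout = 243.03 mV

243.03 mV


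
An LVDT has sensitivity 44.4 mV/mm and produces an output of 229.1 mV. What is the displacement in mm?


Displacement = Vout / sensitivity.
d = 229.1 / 44.4
d = 5.16 mm

5.16 mm


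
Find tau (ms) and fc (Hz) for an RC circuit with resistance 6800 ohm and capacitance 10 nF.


Time constant: tau = R * C.
tau = 6800 * 1.00e-08 = 6.8e-05 s
tau = 0.068 ms
Cutoff frequency: fc = 1 / (2*pi*R*C).
fc = 1 / (2*pi*6.8e-05) = 2340.51 Hz

tau = 0.068 ms, fc = 2340.51 Hz


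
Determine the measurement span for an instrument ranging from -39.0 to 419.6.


Span = upper range - lower range.
Span = 419.6 - (-39.0)
Span = 458.6

458.6


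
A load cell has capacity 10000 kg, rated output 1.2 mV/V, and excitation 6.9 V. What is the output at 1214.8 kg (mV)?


Vout = rated_output * Vex * (load / capacity).
Vout = 1.2 * 6.9 * (1214.8 / 10000)
Vout = 1.2 * 6.9 * 0.12148
Vout = 1.006 mV

1.006 mV


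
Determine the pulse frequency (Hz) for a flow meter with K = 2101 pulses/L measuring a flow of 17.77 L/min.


Frequency = K * Q / 60 (converting L/min to L/s).
f = 2101 * 17.77 / 60
f = 37334.77 / 60
f = 622.25 Hz

622.25 Hz


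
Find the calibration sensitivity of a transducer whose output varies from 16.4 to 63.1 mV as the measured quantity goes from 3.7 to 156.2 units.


Sensitivity = (y2 - y1) / (x2 - x1).
S = (63.1 - 16.4) / (156.2 - 3.7)
S = 46.7 / 152.5
S = 0.3062 mV/unit

0.3062 mV/unit


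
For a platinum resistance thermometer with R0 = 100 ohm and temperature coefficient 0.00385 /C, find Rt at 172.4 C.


The RTD equation: Rt = R0 * (1 + alpha * T).
Rt = 100 * (1 + 0.00385 * 172.4)
Rt = 100 * (1 + 0.66374)
Rt = 100 * 1.66374
Rt = 166.374 ohm

166.374 ohm


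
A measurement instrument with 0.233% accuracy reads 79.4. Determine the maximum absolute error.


Absolute error = (accuracy% / 100) * reading.
Error = (0.233 / 100) * 79.4
Error = 0.00233 * 79.4
Error = 0.185

0.185


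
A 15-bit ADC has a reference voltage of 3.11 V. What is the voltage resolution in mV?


The resolution (LSB) of an ADC is Vref / 2^n.
LSB = 3.11 / 2^15
LSB = 3.11 / 32768
LSB = 9.491e-05 V = 0.09490967 mV

0.09490967 mV


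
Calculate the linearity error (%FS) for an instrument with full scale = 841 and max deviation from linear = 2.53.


Linearity error = (max deviation / full scale) * 100%.
Linearity = (2.53 / 841) * 100
Linearity = 0.301 %FS

0.301 %FS


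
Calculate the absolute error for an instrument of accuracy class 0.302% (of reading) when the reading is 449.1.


Absolute error = (accuracy% / 100) * reading.
Error = (0.302 / 100) * 449.1
Error = 0.00302 * 449.1
Error = 1.3563

1.3563


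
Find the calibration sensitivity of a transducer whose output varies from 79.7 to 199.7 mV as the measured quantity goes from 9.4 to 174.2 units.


Sensitivity = (y2 - y1) / (x2 - x1).
S = (199.7 - 79.7) / (174.2 - 9.4)
S = 120.0 / 164.8
S = 0.7282 mV/unit

0.7282 mV/unit


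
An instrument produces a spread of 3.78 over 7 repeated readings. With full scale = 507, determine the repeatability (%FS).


Repeatability = (spread / full scale) * 100%.
R = (3.78 / 507) * 100
R = 0.746 %FS

0.746 %FS


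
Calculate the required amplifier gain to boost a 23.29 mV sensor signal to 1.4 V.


Gain = Vout / Vin (converting to same units).
G = 1.4 V / 23.29 mV
G = 1400.0 mV / 23.29 mV
G = 60.11

60.11


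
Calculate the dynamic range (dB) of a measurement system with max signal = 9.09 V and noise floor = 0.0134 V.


Dynamic range = 20 * log10(Vmax / Vnoise).
DR = 20 * log10(9.09 / 0.0134)
DR = 20 * log10(678.36)
DR = 56.63 dB

56.63 dB


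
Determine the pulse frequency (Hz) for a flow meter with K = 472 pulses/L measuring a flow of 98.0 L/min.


Frequency = K * Q / 60 (converting L/min to L/s).
f = 472 * 98.0 / 60
f = 46256.0 / 60
f = 770.93 Hz

770.93 Hz


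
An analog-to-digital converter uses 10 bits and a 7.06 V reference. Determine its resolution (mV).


The resolution (LSB) of an ADC is Vref / 2^n.
LSB = 7.06 / 2^10
LSB = 7.06 / 1024
LSB = 0.00689453 V = 6.89453125 mV

6.89453125 mV


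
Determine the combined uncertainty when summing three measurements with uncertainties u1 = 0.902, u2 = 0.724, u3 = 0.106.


For a sum of independent quantities, uc = sqrt(u1^2 + u2^2 + u3^2).
uc = sqrt(0.902^2 + 0.724^2 + 0.106^2)
uc = sqrt(0.813604 + 0.524176 + 0.011236)
uc = 1.1615

1.1615


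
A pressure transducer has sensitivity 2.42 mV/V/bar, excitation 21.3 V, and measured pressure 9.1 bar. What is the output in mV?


Output = sensitivity * Vex * P.
Vout = 2.42 * 21.3 * 9.1
Vout = 51.546 * 9.1
Vout = 469.07 mV

469.07 mV


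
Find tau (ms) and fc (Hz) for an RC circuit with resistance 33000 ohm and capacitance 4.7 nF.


Time constant: tau = R * C.
tau = 33000 * 4.70e-09 = 0.0001551 s
tau = 0.1551 ms
Cutoff frequency: fc = 1 / (2*pi*R*C).
fc = 1 / (2*pi*0.0001551) = 1026.14 Hz

tau = 0.1551 ms, fc = 1026.14 Hz


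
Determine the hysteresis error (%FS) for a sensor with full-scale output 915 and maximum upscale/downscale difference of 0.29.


Hysteresis = (max difference / full scale) * 100%.
H = (0.29 / 915) * 100
H = 0.032 %FS

0.032 %FS


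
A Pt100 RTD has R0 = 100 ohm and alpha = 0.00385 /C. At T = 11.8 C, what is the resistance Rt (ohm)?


The RTD equation: Rt = R0 * (1 + alpha * T).
Rt = 100 * (1 + 0.00385 * 11.8)
Rt = 100 * (1 + 0.04543)
Rt = 100 * 1.04543
Rt = 104.543 ohm

104.543 ohm


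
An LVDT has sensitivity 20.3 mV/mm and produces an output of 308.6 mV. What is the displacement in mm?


Displacement = Vout / sensitivity.
d = 308.6 / 20.3
d = 15.202 mm

15.202 mm


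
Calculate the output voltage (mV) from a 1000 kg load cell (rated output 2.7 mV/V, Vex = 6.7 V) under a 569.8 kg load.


Vout = rated_output * Vex * (load / capacity).
Vout = 2.7 * 6.7 * (569.8 / 1000)
Vout = 2.7 * 6.7 * 0.5698
Vout = 10.308 mV

10.308 mV


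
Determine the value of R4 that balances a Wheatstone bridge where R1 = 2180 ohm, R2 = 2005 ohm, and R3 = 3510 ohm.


At balance: R1*R4 = R2*R3, so R4 = R2*R3/R1.
R4 = 2005 * 3510 / 2180
R4 = 7037550 / 2180
R4 = 3228.23 ohm

3228.23 ohm


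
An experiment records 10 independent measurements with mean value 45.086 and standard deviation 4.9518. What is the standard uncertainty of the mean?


The standard uncertainty for Type A evaluation is u = s / sqrt(n).
u = 4.9518 / sqrt(10)
u = 4.9518 / 3.1623
u = 1.5659

1.5659


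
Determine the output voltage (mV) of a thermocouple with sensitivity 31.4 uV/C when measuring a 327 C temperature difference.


The thermocouple output V = sensitivity * dT.
V = 31.4 uV/C * 327 C
V = 10267.8 uV
V = 10.268 mV

10.268 mV


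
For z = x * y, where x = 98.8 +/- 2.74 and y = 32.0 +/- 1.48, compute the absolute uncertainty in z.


For a product z = x*y, the relative uncertainty is:
uz/z = sqrt((ux/x)^2 + (uy/y)^2)
Relative uncertainties: ux/x = 2.74/98.8 = 0.027733
uy/y = 1.48/32.0 = 0.04625
z = 98.8 * 32.0 = 3161.6
uz = 3161.6 * sqrt(0.027733^2 + 0.04625^2) = 170.497

170.497


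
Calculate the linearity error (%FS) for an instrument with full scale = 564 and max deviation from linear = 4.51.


Linearity error = (max deviation / full scale) * 100%.
Linearity = (4.51 / 564) * 100
Linearity = 0.8 %FS

0.8 %FS


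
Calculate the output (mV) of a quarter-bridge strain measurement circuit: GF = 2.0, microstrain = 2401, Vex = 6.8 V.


Quarter bridge output: Vout = (GF * epsilon * Vex) / 4.
Vout = (2.0 * 2401e-6 * 6.8) / 4
Vout = 0.0326536 / 4 V
Vout = 0.0081634 V = 8.1634 mV

8.1634 mV


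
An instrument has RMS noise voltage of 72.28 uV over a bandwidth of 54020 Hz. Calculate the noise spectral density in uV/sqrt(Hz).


Noise spectral density = Vrms / sqrt(BW).
NSD = 72.28 / sqrt(54020)
NSD = 72.28 / 232.422
NSD = 0.311 uV/sqrt(Hz)

0.311 uV/sqrt(Hz)


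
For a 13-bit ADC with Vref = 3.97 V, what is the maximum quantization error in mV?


The maximum quantization error is +/- LSB/2.
LSB = Vref / 2^n = 3.97 / 8192 = 0.00048462 V
Max error = LSB / 2 = 0.00048462 / 2 = 0.00024231 V
Max error = 0.2423 mV

0.2423 mV


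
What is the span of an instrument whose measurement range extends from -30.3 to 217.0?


Span = upper range - lower range.
Span = 217.0 - (-30.3)
Span = 247.3

247.3


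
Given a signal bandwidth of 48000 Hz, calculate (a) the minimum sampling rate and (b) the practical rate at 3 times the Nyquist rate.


By Nyquist theorem, fs_min = 2 * fmax.
fs_min = 2 * 48000 = 96000 Hz
Practical rate = 3 * fs_min = 3 * 96000 = 288000 Hz

fs_min = 96000 Hz, fs_practical = 288000 Hz


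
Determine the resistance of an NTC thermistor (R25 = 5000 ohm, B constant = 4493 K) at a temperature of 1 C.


NTC thermistor equation: Rt = R25 * exp(B * (1/T - 1/T25)).
T in Kelvin: 274.15 K, T25 = 298.15 K
1/T - 1/T25 = 1/274.15 - 1/298.15 = 0.00029362
B * (1/T - 1/T25) = 4493 * 0.00029362 = 1.3192
Rt = 5000 * exp(1.3192) = 18702.9 ohm

18702.9 ohm


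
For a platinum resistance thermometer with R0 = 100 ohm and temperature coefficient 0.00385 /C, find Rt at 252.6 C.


The RTD equation: Rt = R0 * (1 + alpha * T).
Rt = 100 * (1 + 0.00385 * 252.6)
Rt = 100 * (1 + 0.97251)
Rt = 100 * 1.97251
Rt = 197.251 ohm

197.251 ohm


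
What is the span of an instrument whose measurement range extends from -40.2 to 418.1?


Span = upper range - lower range.
Span = 418.1 - (-40.2)
Span = 458.3

458.3


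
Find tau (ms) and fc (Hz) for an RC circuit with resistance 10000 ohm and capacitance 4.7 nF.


Time constant: tau = R * C.
tau = 10000 * 4.70e-09 = 4.7e-05 s
tau = 0.047 ms
Cutoff frequency: fc = 1 / (2*pi*R*C).
fc = 1 / (2*pi*4.7e-05) = 3386.28 Hz

tau = 0.047 ms, fc = 3386.28 Hz


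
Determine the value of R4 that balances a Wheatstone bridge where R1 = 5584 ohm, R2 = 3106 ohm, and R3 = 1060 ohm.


At balance: R1*R4 = R2*R3, so R4 = R2*R3/R1.
R4 = 3106 * 1060 / 5584
R4 = 3292360 / 5584
R4 = 589.61 ohm

589.61 ohm


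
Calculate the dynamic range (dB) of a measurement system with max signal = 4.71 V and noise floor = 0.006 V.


Dynamic range = 20 * log10(Vmax / Vnoise).
DR = 20 * log10(4.71 / 0.006)
DR = 20 * log10(785.0)
DR = 57.9 dB

57.9 dB


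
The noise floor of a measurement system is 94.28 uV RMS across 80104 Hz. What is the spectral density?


Noise spectral density = Vrms / sqrt(BW).
NSD = 94.28 / sqrt(80104)
NSD = 94.28 / 283.0265
NSD = 0.3331 uV/sqrt(Hz)

0.3331 uV/sqrt(Hz)


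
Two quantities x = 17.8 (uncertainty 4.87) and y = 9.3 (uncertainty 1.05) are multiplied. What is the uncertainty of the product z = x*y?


For a product z = x*y, the relative uncertainty is:
uz/z = sqrt((ux/x)^2 + (uy/y)^2)
Relative uncertainties: ux/x = 4.87/17.8 = 0.273596
uy/y = 1.05/9.3 = 0.112903
z = 17.8 * 9.3 = 165.5
uz = 165.5 * sqrt(0.273596^2 + 0.112903^2) = 48.996

48.996


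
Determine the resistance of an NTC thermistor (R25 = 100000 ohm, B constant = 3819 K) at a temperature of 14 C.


NTC thermistor equation: Rt = R25 * exp(B * (1/T - 1/T25)).
T in Kelvin: 287.15 K, T25 = 298.15 K
1/T - 1/T25 = 1/287.15 - 1/298.15 = 0.00012848
B * (1/T - 1/T25) = 3819 * 0.00012848 = 0.4907
Rt = 100000 * exp(0.4907) = 163342.7 ohm

163342.7 ohm


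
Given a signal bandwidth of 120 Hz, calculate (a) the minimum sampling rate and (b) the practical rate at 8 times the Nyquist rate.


By Nyquist theorem, fs_min = 2 * fmax.
fs_min = 2 * 120 = 240 Hz
Practical rate = 8 * fs_min = 8 * 240 = 1920 Hz

fs_min = 240 Hz, fs_practical = 1920 Hz


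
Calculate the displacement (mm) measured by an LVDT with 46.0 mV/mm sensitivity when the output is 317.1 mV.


Displacement = Vout / sensitivity.
d = 317.1 / 46.0
d = 6.893 mm

6.893 mm


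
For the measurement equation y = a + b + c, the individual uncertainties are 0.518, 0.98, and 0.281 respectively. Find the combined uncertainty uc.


For a sum of independent quantities, uc = sqrt(u1^2 + u2^2 + u3^2).
uc = sqrt(0.518^2 + 0.98^2 + 0.281^2)
uc = sqrt(0.268324 + 0.9604 + 0.078961)
uc = 1.1435

1.1435


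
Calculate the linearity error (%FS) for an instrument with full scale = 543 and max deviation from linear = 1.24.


Linearity error = (max deviation / full scale) * 100%.
Linearity = (1.24 / 543) * 100
Linearity = 0.228 %FS

0.228 %FS


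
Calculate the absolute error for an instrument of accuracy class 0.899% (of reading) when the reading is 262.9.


Absolute error = (accuracy% / 100) * reading.
Error = (0.899 / 100) * 262.9
Error = 0.00899 * 262.9
Error = 2.3635

2.3635


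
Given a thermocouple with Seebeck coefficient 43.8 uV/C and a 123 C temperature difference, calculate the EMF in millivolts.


The thermocouple output V = sensitivity * dT.
V = 43.8 uV/C * 123 C
V = 5387.4 uV
V = 5.387 mV

5.387 mV


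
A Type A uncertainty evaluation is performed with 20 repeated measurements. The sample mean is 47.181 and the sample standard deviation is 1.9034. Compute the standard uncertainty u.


The standard uncertainty for Type A evaluation is u = s / sqrt(n).
u = 1.9034 / sqrt(20)
u = 1.9034 / 4.4721
u = 0.4256

0.4256


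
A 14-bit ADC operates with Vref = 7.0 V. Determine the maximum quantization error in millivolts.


The maximum quantization error is +/- LSB/2.
LSB = Vref / 2^n = 7.0 / 16384 = 0.00042725 V
Max error = LSB / 2 = 0.00042725 / 2 = 0.00021362 V
Max error = 0.2136 mV

0.2136 mV


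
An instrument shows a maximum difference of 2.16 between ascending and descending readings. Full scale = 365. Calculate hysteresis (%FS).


Hysteresis = (max difference / full scale) * 100%.
H = (2.16 / 365) * 100
H = 0.592 %FS

0.592 %FS


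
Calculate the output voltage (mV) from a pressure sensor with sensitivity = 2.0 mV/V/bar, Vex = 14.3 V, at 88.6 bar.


Output = sensitivity * Vex * P.
Vout = 2.0 * 14.3 * 88.6
Vout = 28.6 * 88.6
Vout = 2533.96 mV

2533.96 mV


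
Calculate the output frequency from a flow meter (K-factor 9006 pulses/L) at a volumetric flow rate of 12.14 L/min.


Frequency = K * Q / 60 (converting L/min to L/s).
f = 9006 * 12.14 / 60
f = 109332.84 / 60
f = 1822.21 Hz

1822.21 Hz


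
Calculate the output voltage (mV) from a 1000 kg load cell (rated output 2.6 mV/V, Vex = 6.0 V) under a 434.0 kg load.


Vout = rated_output * Vex * (load / capacity).
Vout = 2.6 * 6.0 * (434.0 / 1000)
Vout = 2.6 * 6.0 * 0.434
Vout = 6.77 mV

6.77 mV


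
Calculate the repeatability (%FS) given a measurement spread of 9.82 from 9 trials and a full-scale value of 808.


Repeatability = (spread / full scale) * 100%.
R = (9.82 / 808) * 100
R = 1.215 %FS

1.215 %FS


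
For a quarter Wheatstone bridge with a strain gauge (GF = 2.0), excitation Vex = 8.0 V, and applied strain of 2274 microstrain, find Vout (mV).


Quarter bridge output: Vout = (GF * epsilon * Vex) / 4.
Vout = (2.0 * 2274e-6 * 8.0) / 4
Vout = 0.036384 / 4 V
Vout = 0.009096 V = 9.096 mV

9.096 mV


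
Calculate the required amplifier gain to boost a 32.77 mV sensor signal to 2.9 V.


Gain = Vout / Vin (converting to same units).
G = 2.9 V / 32.77 mV
G = 2900.0 mV / 32.77 mV
G = 88.5

88.5


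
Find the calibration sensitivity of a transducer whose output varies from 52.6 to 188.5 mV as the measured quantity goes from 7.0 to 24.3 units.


Sensitivity = (y2 - y1) / (x2 - x1).
S = (188.5 - 52.6) / (24.3 - 7.0)
S = 135.9 / 17.3
S = 7.8555 mV/unit

7.8555 mV/unit


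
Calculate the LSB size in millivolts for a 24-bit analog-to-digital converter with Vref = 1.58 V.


The resolution (LSB) of an ADC is Vref / 2^n.
LSB = 1.58 / 2^24
LSB = 1.58 / 16777216
LSB = 9e-08 V = 9.418e-05 mV

9.418e-05 mV


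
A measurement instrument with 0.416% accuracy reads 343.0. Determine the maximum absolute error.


Absolute error = (accuracy% / 100) * reading.
Error = (0.416 / 100) * 343.0
Error = 0.00416 * 343.0
Error = 1.4269

1.4269


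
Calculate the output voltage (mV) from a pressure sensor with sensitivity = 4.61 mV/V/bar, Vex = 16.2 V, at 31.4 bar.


Output = sensitivity * Vex * P.
Vout = 4.61 * 16.2 * 31.4
Vout = 74.682 * 31.4
Vout = 2345.01 mV

2345.01 mV


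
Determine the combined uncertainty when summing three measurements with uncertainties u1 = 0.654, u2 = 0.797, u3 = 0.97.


For a sum of independent quantities, uc = sqrt(u1^2 + u2^2 + u3^2).
uc = sqrt(0.654^2 + 0.797^2 + 0.97^2)
uc = sqrt(0.427716 + 0.635209 + 0.9409)
uc = 1.4156

1.4156


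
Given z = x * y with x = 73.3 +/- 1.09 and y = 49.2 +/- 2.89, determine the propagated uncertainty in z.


For a product z = x*y, the relative uncertainty is:
uz/z = sqrt((ux/x)^2 + (uy/y)^2)
Relative uncertainties: ux/x = 1.09/73.3 = 0.01487
uy/y = 2.89/49.2 = 0.05874
z = 73.3 * 49.2 = 3606.4
uz = 3606.4 * sqrt(0.01487^2 + 0.05874^2) = 218.52

218.52


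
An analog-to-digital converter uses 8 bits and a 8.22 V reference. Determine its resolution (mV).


The resolution (LSB) of an ADC is Vref / 2^n.
LSB = 8.22 / 2^8
LSB = 8.22 / 256
LSB = 0.03210938 V = 32.109375 mV

32.109375 mV


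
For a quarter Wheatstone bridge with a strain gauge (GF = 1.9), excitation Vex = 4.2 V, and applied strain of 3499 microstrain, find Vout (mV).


Quarter bridge output: Vout = (GF * epsilon * Vex) / 4.
Vout = (1.9 * 3499e-6 * 4.2) / 4
Vout = 0.02792202 / 4 V
Vout = 0.0069805 V = 6.9805 mV

6.9805 mV


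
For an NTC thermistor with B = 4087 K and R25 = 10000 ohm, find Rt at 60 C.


NTC thermistor equation: Rt = R25 * exp(B * (1/T - 1/T25)).
T in Kelvin: 333.15 K, T25 = 298.15 K
1/T - 1/T25 = 1/333.15 - 1/298.15 = -0.00035237
B * (1/T - 1/T25) = 4087 * -0.00035237 = -1.4401
Rt = 10000 * exp(-1.4401) = 2369.0 ohm

2369.0 ohm


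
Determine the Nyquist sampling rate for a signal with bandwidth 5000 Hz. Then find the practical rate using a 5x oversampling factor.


By Nyquist theorem, fs_min = 2 * fmax.
fs_min = 2 * 5000 = 10000 Hz
Practical rate = 5 * fs_min = 5 * 10000 = 50000 Hz

fs_min = 10000 Hz, fs_practical = 50000 Hz


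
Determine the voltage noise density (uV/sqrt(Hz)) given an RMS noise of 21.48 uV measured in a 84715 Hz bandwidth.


Noise spectral density = Vrms / sqrt(BW).
NSD = 21.48 / sqrt(84715)
NSD = 21.48 / 291.0584
NSD = 0.0738 uV/sqrt(Hz)

0.0738 uV/sqrt(Hz)


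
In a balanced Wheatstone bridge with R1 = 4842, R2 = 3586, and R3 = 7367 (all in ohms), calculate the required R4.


At balance: R1*R4 = R2*R3, so R4 = R2*R3/R1.
R4 = 3586 * 7367 / 4842
R4 = 26418062 / 4842
R4 = 5456.02 ohm

5456.02 ohm


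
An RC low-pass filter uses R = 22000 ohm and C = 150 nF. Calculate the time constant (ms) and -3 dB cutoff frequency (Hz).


Time constant: tau = R * C.
tau = 22000 * 1.50e-07 = 0.0033 s
tau = 3.3 ms
Cutoff frequency: fc = 1 / (2*pi*R*C).
fc = 1 / (2*pi*0.0033) = 48.23 Hz

tau = 3.3 ms, fc = 48.23 Hz


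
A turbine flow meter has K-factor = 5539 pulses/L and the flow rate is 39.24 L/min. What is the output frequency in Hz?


Frequency = K * Q / 60 (converting L/min to L/s).
f = 5539 * 39.24 / 60
f = 217350.36 / 60
f = 3622.51 Hz

3622.51 Hz


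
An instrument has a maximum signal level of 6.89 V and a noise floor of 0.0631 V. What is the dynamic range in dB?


Dynamic range = 20 * log10(Vmax / Vnoise).
DR = 20 * log10(6.89 / 0.0631)
DR = 20 * log10(109.19)
DR = 40.76 dB

40.76 dB


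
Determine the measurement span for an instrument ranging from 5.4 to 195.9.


Span = upper range - lower range.
Span = 195.9 - (5.4)
Span = 190.5

190.5


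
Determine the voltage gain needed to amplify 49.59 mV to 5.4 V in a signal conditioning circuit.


Gain = Vout / Vin (converting to same units).
G = 5.4 V / 49.59 mV
G = 5400.0 mV / 49.59 mV
G = 108.89

108.89


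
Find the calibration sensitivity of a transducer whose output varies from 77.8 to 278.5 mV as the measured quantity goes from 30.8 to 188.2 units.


Sensitivity = (y2 - y1) / (x2 - x1).
S = (278.5 - 77.8) / (188.2 - 30.8)
S = 200.7 / 157.4
S = 1.2751 mV/unit

1.2751 mV/unit


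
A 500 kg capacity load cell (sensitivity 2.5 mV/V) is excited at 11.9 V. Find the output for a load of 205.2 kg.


Vout = rated_output * Vex * (load / capacity).
Vout = 2.5 * 11.9 * (205.2 / 500)
Vout = 2.5 * 11.9 * 0.4104
Vout = 12.209 mV

12.209 mV


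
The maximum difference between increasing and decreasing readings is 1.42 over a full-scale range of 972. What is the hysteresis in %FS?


Hysteresis = (max difference / full scale) * 100%.
H = (1.42 / 972) * 100
H = 0.146 %FS

0.146 %FS


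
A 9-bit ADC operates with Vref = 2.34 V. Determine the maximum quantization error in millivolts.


The maximum quantization error is +/- LSB/2.
LSB = Vref / 2^n = 2.34 / 512 = 0.00457031 V
Max error = LSB / 2 = 0.00457031 / 2 = 0.00228516 V
Max error = 2.2852 mV

2.2852 mV


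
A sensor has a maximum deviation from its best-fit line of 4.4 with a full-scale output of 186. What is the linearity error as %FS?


Linearity error = (max deviation / full scale) * 100%.
Linearity = (4.4 / 186) * 100
Linearity = 2.366 %FS

2.366 %FS


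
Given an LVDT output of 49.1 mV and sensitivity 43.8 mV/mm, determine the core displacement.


Displacement = Vout / sensitivity.
d = 49.1 / 43.8
d = 1.121 mm

1.121 mm


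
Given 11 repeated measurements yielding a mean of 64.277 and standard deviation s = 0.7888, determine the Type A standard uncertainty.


The standard uncertainty for Type A evaluation is u = s / sqrt(n).
u = 0.7888 / sqrt(11)
u = 0.7888 / 3.3166
u = 0.2378

0.2378


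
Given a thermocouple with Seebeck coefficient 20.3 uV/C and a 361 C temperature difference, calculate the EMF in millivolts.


The thermocouple output V = sensitivity * dT.
V = 20.3 uV/C * 361 C
V = 7328.3 uV
V = 7.328 mV

7.328 mV


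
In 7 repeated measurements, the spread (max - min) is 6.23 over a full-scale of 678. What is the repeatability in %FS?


Repeatability = (spread / full scale) * 100%.
R = (6.23 / 678) * 100
R = 0.919 %FS

0.919 %FS


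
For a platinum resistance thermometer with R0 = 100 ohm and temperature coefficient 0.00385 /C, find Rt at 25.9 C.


The RTD equation: Rt = R0 * (1 + alpha * T).
Rt = 100 * (1 + 0.00385 * 25.9)
Rt = 100 * (1 + 0.099715)
Rt = 100 * 1.099715
Rt = 109.972 ohm

109.972 ohm


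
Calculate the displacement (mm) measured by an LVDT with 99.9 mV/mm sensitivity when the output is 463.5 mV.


Displacement = Vout / sensitivity.
d = 463.5 / 99.9
d = 4.64 mm

4.64 mm


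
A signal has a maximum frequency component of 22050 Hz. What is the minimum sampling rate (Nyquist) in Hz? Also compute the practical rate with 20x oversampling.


By Nyquist theorem, fs_min = 2 * fmax.
fs_min = 2 * 22050 = 44100 Hz
Practical rate = 20 * fs_min = 20 * 44100 = 882000 Hz

fs_min = 44100 Hz, fs_practical = 882000 Hz


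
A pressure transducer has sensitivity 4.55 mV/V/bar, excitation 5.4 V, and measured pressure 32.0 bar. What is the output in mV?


Output = sensitivity * Vex * P.
Vout = 4.55 * 5.4 * 32.0
Vout = 24.57 * 32.0
Vout = 786.24 mV

786.24 mV


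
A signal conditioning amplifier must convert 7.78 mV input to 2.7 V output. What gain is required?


Gain = Vout / Vin (converting to same units).
G = 2.7 V / 7.78 mV
G = 2700.0 mV / 7.78 mV
G = 347.04

347.04


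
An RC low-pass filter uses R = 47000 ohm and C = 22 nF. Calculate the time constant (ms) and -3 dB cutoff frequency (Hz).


Time constant: tau = R * C.
tau = 47000 * 2.20e-08 = 0.001034 s
tau = 1.034 ms
Cutoff frequency: fc = 1 / (2*pi*R*C).
fc = 1 / (2*pi*0.001034) = 153.92 Hz

tau = 1.034 ms, fc = 153.92 Hz


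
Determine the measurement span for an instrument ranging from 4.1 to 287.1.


Span = upper range - lower range.
Span = 287.1 - (4.1)
Span = 283.0

283.0


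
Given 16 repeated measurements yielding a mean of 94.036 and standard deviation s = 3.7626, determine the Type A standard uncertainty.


The standard uncertainty for Type A evaluation is u = s / sqrt(n).
u = 3.7626 / sqrt(16)
u = 3.7626 / 4.0
u = 0.9406

0.9406


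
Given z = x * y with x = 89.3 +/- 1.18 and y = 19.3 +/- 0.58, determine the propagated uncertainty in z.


For a product z = x*y, the relative uncertainty is:
uz/z = sqrt((ux/x)^2 + (uy/y)^2)
Relative uncertainties: ux/x = 1.18/89.3 = 0.013214
uy/y = 0.58/19.3 = 0.030052
z = 89.3 * 19.3 = 1723.5
uz = 1723.5 * sqrt(0.013214^2 + 0.030052^2) = 56.58

56.58


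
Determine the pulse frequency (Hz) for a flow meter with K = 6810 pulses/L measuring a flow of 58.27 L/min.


Frequency = K * Q / 60 (converting L/min to L/s).
f = 6810 * 58.27 / 60
f = 396818.7 / 60
f = 6613.65 Hz

6613.65 Hz


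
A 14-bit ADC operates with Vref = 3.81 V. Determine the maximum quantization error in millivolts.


The maximum quantization error is +/- LSB/2.
LSB = Vref / 2^n = 3.81 / 16384 = 0.00023254 V
Max error = LSB / 2 = 0.00023254 / 2 = 0.00011627 V
Max error = 0.1163 mV

0.1163 mV


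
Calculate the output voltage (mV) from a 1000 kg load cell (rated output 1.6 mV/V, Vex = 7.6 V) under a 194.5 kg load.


Vout = rated_output * Vex * (load / capacity).
Vout = 1.6 * 7.6 * (194.5 / 1000)
Vout = 1.6 * 7.6 * 0.1945
Vout = 2.365 mV

2.365 mV


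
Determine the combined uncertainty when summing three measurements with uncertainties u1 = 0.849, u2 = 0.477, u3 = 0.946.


For a sum of independent quantities, uc = sqrt(u1^2 + u2^2 + u3^2).
uc = sqrt(0.849^2 + 0.477^2 + 0.946^2)
uc = sqrt(0.720801 + 0.227529 + 0.894916)
uc = 1.3577

1.3577


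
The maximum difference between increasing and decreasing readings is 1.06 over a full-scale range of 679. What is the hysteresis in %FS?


Hysteresis = (max difference / full scale) * 100%.
H = (1.06 / 679) * 100
H = 0.156 %FS

0.156 %FS


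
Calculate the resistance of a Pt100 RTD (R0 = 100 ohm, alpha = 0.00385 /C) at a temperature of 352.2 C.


The RTD equation: Rt = R0 * (1 + alpha * T).
Rt = 100 * (1 + 0.00385 * 352.2)
Rt = 100 * (1 + 1.35597)
Rt = 100 * 2.35597
Rt = 235.597 ohm

235.597 ohm


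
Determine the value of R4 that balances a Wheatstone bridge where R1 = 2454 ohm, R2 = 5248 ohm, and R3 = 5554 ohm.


At balance: R1*R4 = R2*R3, so R4 = R2*R3/R1.
R4 = 5248 * 5554 / 2454
R4 = 29147392 / 2454
R4 = 11877.5 ohm

11877.5 ohm


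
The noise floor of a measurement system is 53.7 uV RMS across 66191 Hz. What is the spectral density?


Noise spectral density = Vrms / sqrt(BW).
NSD = 53.7 / sqrt(66191)
NSD = 53.7 / 257.2761
NSD = 0.2087 uV/sqrt(Hz)

0.2087 uV/sqrt(Hz)


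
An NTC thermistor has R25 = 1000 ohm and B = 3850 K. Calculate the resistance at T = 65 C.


NTC thermistor equation: Rt = R25 * exp(B * (1/T - 1/T25)).
T in Kelvin: 338.15 K, T25 = 298.15 K
1/T - 1/T25 = 1/338.15 - 1/298.15 = -0.00039675
B * (1/T - 1/T25) = 3850 * -0.00039675 = -1.5275
Rt = 1000 * exp(-1.5275) = 217.1 ohm

217.1 ohm


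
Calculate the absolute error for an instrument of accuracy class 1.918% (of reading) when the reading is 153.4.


Absolute error = (accuracy% / 100) * reading.
Error = (1.918 / 100) * 153.4
Error = 0.01918 * 153.4
Error = 2.9422

2.9422


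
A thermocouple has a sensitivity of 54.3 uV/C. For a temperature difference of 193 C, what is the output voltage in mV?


The thermocouple output V = sensitivity * dT.
V = 54.3 uV/C * 193 C
V = 10479.9 uV
V = 10.48 mV

10.48 mV


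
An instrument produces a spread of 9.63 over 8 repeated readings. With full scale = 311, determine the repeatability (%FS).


Repeatability = (spread / full scale) * 100%.
R = (9.63 / 311) * 100
R = 3.096 %FS

3.096 %FS


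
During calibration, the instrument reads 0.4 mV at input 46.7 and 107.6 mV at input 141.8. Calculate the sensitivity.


Sensitivity = (y2 - y1) / (x2 - x1).
S = (107.6 - 0.4) / (141.8 - 46.7)
S = 107.2 / 95.1
S = 1.1272 mV/unit

1.1272 mV/unit


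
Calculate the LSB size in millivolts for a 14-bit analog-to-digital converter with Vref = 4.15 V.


The resolution (LSB) of an ADC is Vref / 2^n.
LSB = 4.15 / 2^14
LSB = 4.15 / 16384
LSB = 0.0002533 V = 0.2532959 mV

0.2532959 mV


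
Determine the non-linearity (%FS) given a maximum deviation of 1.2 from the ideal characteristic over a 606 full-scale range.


Linearity error = (max deviation / full scale) * 100%.
Linearity = (1.2 / 606) * 100
Linearity = 0.198 %FS

0.198 %FS


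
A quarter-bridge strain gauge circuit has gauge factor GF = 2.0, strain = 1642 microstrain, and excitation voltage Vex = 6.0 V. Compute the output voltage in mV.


Quarter bridge output: Vout = (GF * epsilon * Vex) / 4.
Vout = (2.0 * 1642e-6 * 6.0) / 4
Vout = 0.019704 / 4 V
Vout = 0.004926 V = 4.926 mV

4.926 mV


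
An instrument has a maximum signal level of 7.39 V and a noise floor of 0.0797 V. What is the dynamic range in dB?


Dynamic range = 20 * log10(Vmax / Vnoise).
DR = 20 * log10(7.39 / 0.0797)
DR = 20 * log10(92.72)
DR = 39.34 dB

39.34 dB


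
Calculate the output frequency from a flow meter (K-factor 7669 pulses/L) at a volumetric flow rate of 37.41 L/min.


Frequency = K * Q / 60 (converting L/min to L/s).
f = 7669 * 37.41 / 60
f = 286897.29 / 60
f = 4781.62 Hz

4781.62 Hz


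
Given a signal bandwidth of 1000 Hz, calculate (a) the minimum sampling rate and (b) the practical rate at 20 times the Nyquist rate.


By Nyquist theorem, fs_min = 2 * fmax.
fs_min = 2 * 1000 = 2000 Hz
Practical rate = 20 * fs_min = 20 * 2000 = 40000 Hz

fs_min = 2000 Hz, fs_practical = 40000 Hz


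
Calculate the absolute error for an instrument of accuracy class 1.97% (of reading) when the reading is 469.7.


Absolute error = (accuracy% / 100) * reading.
Error = (1.97 / 100) * 469.7
Error = 0.0197 * 469.7
Error = 9.2531

9.2531


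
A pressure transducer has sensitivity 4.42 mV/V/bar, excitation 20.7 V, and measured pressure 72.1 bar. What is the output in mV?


Output = sensitivity * Vex * P.
Vout = 4.42 * 20.7 * 72.1
Vout = 91.494 * 72.1
Vout = 6596.72 mV

6596.72 mV


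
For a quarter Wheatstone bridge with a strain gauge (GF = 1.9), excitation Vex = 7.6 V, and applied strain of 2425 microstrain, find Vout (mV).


Quarter bridge output: Vout = (GF * epsilon * Vex) / 4.
Vout = (1.9 * 2425e-6 * 7.6) / 4
Vout = 0.035017 / 4 V
Vout = 0.00875425 V = 8.7542 mV

8.7542 mV


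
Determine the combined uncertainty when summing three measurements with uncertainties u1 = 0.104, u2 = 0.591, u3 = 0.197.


For a sum of independent quantities, uc = sqrt(u1^2 + u2^2 + u3^2).
uc = sqrt(0.104^2 + 0.591^2 + 0.197^2)
uc = sqrt(0.010816 + 0.349281 + 0.038809)
uc = 0.6316

0.6316
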